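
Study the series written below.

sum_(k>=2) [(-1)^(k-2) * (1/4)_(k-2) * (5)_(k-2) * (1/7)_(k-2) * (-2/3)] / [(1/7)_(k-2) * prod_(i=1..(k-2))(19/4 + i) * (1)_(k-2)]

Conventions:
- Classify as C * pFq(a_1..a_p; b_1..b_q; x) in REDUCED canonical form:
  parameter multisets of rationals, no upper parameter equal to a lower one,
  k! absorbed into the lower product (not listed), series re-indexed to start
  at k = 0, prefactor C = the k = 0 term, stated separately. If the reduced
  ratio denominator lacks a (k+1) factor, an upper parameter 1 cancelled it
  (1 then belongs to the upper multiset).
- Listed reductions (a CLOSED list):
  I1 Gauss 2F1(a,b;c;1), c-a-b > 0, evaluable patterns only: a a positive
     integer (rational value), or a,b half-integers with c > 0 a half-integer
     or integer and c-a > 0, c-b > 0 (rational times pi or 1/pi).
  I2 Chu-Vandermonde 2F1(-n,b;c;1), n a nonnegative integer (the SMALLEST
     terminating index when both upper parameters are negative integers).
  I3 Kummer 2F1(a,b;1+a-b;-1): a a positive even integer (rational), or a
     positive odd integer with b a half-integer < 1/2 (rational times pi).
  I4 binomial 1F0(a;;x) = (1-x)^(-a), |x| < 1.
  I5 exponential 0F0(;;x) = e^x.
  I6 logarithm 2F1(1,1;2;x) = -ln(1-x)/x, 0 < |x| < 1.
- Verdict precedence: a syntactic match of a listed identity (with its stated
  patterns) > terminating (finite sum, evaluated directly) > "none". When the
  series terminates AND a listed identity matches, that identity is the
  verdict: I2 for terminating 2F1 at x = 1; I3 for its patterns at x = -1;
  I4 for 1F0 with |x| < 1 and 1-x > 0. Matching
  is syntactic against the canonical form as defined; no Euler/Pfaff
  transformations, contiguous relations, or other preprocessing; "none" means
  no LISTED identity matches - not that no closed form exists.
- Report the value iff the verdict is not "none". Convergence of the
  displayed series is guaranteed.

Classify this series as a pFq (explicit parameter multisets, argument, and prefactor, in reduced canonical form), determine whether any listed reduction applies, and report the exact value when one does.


Prefactor -2/3, argument -1: 2F1 with upper {1/4, 5} over lower {23/4}. Verdict: none - at argument -1 the multisets {1/4, 5} ; {23/4} match no listed identity.

First insight: from the first term -2/3: (1)_k (C = -2/3) is k! itself.
Step ratio: r(k) = (-1) * (k+1/4) (k+5) / [(k+23/4) (k+1)] - rational; roots negated = parameters, x = (-1), C = -2/3.


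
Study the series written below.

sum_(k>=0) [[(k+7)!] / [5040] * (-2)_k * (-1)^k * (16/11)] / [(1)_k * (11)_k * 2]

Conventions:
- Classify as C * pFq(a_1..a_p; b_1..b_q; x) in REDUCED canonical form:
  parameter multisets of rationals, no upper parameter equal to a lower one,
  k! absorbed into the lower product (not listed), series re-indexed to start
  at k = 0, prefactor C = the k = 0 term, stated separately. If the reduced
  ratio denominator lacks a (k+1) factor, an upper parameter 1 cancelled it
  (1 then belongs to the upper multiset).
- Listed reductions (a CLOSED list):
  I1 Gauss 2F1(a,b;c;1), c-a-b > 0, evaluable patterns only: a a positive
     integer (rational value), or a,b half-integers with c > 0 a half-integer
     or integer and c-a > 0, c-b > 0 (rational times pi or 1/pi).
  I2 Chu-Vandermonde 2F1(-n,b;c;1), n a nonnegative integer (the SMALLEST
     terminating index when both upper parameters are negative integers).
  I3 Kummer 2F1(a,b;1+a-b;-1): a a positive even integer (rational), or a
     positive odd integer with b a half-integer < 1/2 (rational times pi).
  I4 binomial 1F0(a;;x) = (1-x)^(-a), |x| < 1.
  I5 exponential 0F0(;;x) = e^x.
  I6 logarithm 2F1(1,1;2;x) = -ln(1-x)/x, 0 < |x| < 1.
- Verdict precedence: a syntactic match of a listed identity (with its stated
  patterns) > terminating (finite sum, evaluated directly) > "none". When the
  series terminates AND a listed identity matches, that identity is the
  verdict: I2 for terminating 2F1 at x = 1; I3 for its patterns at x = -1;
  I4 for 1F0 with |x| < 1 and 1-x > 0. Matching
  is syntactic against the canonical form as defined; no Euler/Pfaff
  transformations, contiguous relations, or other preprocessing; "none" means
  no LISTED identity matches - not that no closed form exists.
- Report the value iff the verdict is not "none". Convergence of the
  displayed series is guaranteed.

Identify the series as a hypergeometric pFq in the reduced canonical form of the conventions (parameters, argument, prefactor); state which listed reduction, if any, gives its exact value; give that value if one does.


Reduced: x = -1, 2F1, upper = {-2, 8}, lower = {11}, C = 8/11. Verdict (x = -1): Kummer (I3) applies (x = -1; c = 11 equals 1+a-b for upper {-2, 8}: listed pattern). Hence: 24/11.

First insight: t_0 being 8/11, (1)_k (C = 8/11, x = -1) is k! itself.
Consecutive-term ratio: r(k) = (-1) * (k-2) (k+8) / [(k+11) (k+1)] ; factor over Q: parameters, x = (-1), and C = 8/11.


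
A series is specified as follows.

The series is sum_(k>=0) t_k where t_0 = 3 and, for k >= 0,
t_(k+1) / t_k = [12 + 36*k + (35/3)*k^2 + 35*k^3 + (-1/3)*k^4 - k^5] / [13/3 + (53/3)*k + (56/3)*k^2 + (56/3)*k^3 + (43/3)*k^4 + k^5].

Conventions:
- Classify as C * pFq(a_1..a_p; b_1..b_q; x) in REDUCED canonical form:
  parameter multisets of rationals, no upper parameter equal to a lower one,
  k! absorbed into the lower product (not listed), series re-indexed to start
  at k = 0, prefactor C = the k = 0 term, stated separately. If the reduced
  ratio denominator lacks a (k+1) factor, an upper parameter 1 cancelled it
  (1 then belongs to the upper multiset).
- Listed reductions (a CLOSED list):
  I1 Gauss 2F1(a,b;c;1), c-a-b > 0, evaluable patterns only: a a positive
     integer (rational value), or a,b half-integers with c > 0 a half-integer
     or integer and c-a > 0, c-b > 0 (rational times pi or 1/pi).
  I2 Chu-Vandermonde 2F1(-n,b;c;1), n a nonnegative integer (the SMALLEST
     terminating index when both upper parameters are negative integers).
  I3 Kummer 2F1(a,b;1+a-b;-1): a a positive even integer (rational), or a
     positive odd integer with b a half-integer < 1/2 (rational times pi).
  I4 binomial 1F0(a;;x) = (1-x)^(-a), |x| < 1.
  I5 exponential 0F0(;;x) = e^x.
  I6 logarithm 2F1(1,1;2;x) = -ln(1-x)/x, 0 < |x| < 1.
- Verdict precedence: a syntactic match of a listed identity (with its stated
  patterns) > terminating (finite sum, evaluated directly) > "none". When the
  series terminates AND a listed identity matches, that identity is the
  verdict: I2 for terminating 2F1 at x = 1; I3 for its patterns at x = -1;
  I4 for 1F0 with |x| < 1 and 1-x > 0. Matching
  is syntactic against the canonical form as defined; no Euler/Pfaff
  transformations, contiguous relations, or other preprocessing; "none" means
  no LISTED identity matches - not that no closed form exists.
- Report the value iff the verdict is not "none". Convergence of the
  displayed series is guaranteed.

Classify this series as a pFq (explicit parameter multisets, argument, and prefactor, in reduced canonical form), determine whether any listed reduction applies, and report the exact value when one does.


With C = 3: the canonical form is 2F1(-6, 6; 13; -1). Verdict: this is Kummer's theorem (I3) (x = -1; c = 13 equals 1+a-b for upper {-6, 6}: listed pattern). Sum: 33.

Structural cue: from the first term 3: the parameter 1/3 appears in both the upper and lower lists and cancels (alongside the other common factor).
Adjacent-term ratio: r(k) = (-1) * (k-6) (k+6) / [(k+13) (k+1)] - poly over poly, x = (-1) from leading terms; C = 3 at k = 0.


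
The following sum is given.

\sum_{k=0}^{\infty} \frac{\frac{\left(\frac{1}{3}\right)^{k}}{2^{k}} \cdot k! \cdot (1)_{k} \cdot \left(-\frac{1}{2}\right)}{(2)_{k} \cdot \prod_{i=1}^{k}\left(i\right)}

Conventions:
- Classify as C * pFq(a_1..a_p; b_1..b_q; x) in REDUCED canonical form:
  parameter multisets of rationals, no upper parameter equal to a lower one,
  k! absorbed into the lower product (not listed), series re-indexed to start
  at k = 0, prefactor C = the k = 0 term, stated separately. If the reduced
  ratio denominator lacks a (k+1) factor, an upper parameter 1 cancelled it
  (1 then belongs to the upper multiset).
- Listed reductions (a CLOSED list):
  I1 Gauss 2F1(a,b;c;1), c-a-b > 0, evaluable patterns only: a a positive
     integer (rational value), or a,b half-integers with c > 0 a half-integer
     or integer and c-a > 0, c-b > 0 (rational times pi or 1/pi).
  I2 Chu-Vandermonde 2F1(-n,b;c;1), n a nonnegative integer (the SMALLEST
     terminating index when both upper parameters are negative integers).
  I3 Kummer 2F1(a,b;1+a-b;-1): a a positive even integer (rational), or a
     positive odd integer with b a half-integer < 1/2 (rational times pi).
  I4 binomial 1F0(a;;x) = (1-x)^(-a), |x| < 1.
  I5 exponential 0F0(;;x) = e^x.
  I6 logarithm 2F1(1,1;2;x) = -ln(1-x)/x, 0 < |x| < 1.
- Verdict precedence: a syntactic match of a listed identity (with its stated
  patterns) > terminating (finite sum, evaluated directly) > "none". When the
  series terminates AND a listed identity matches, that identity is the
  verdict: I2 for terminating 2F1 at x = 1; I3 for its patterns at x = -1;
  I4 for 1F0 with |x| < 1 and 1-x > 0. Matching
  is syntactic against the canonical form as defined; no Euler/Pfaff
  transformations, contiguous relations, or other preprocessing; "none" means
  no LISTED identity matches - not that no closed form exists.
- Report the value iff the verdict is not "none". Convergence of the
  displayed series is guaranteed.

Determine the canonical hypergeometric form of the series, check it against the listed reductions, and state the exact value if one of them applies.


Canonical form: C = -\frac{1}{2} times 2F1 with upper {1, 1}, lower {2}, x = \frac{1}{6}. Verdict: the I6 logarithm reduction fires (the logarithm: parameters (1,1;2), x = \frac{1}{6}). Hence: 3 \cdot \ln\left(\frac{5}{6}\right).

Structural cue: x = \frac{1}{6} and the two k-th powers (C = -1/2) combine into one argument.
Step ratio: r(k) = \frac{1}{6} * (k+1) (k+1) / [(k+2) (k+1)] - rational in k, leading ratio \frac{1}{6}; with t_0 = -\frac{1}{2}, classification follows.


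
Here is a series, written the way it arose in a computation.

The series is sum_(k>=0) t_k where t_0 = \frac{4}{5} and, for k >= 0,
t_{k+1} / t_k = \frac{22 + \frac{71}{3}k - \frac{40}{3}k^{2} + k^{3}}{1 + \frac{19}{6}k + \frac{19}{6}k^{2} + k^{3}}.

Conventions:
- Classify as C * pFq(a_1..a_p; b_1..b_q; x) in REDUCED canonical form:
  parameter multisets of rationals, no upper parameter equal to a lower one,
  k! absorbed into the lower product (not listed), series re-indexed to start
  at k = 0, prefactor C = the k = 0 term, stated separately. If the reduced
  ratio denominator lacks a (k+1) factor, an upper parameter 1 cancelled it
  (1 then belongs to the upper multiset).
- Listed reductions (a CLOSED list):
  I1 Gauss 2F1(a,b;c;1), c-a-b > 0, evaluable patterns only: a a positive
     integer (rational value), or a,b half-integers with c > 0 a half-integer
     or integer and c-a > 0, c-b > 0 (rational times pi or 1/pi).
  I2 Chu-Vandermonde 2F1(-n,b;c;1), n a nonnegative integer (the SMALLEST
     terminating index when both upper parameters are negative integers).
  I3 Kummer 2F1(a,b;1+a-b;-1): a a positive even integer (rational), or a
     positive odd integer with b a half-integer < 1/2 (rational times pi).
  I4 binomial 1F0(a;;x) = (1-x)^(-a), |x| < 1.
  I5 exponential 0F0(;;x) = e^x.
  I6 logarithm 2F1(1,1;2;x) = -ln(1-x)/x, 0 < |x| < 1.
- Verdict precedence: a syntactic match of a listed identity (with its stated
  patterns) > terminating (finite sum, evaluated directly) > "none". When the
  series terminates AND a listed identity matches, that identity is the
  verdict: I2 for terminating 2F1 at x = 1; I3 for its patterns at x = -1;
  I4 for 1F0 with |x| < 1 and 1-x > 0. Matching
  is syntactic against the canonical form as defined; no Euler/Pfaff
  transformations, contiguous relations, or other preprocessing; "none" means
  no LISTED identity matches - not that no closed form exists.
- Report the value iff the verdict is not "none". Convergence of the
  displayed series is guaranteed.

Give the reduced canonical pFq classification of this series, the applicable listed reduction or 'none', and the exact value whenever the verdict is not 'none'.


At argument 1: a 2F1 with upper {-11, -3}, lower {\frac{3}{2}}, scaled by C = \frac{4}{5}. Verdict: Chu-Vandermonde (I2) fires (terminating 2F1 at x = 1 with n = 3, b = -11, c = \frac{3}{2}). Exact value: \frac{1044}{7}.

Key step: x = 1 and the expanded ratio factors over Q; prefactor 4/5, roots give parameters.
Ratio: r(k) = 1 * (k-11) (k-3) / [(k+\frac{3}{2}) (k+1)] ; factor over Q: parameters, x = 1, and C = \frac{4}{5}.


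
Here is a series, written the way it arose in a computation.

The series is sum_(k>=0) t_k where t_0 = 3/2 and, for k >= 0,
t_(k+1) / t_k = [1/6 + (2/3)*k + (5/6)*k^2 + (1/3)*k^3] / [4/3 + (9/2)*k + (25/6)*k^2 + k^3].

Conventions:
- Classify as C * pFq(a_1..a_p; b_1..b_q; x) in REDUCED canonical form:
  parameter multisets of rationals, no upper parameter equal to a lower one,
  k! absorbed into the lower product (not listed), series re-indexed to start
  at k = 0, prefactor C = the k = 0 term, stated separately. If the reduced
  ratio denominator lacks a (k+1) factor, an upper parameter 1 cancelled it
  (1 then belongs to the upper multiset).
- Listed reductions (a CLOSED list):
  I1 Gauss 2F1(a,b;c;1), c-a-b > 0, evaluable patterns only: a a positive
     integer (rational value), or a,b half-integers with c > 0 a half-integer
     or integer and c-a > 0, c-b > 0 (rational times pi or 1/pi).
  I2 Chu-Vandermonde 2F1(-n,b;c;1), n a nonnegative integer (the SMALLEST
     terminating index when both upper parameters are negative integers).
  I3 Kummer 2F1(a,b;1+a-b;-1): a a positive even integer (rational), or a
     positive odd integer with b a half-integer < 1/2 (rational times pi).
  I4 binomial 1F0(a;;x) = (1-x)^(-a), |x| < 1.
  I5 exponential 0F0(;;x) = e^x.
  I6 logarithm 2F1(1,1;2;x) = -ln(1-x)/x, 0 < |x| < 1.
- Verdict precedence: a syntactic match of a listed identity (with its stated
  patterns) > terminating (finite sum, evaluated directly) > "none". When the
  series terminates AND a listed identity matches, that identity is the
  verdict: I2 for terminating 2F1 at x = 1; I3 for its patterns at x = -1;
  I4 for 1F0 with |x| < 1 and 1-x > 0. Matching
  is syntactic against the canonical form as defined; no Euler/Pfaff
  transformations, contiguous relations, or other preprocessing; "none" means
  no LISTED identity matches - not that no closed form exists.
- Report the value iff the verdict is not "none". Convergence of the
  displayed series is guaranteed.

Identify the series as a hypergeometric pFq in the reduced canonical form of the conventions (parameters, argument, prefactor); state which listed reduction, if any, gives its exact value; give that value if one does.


First insight: with t_0 = 3/2, the expanded ratio factors over Q; prefactor 3/2, roots give parameters.
Consecutive-term ratio: r(k) = (1/3) * (k+1) (k+1) / [(k+8/3) (k+1)] - rational in k. x = (1/3); t_0 = 3/2; negate the roots.

Classification (C = 3/2): 2F1 with upper {1, 1}, lower {8/3}, argument x = 1/3. Verdict: none - at argument 1/3 the multisets {1, 1} ; {8/3} match no listed identity.


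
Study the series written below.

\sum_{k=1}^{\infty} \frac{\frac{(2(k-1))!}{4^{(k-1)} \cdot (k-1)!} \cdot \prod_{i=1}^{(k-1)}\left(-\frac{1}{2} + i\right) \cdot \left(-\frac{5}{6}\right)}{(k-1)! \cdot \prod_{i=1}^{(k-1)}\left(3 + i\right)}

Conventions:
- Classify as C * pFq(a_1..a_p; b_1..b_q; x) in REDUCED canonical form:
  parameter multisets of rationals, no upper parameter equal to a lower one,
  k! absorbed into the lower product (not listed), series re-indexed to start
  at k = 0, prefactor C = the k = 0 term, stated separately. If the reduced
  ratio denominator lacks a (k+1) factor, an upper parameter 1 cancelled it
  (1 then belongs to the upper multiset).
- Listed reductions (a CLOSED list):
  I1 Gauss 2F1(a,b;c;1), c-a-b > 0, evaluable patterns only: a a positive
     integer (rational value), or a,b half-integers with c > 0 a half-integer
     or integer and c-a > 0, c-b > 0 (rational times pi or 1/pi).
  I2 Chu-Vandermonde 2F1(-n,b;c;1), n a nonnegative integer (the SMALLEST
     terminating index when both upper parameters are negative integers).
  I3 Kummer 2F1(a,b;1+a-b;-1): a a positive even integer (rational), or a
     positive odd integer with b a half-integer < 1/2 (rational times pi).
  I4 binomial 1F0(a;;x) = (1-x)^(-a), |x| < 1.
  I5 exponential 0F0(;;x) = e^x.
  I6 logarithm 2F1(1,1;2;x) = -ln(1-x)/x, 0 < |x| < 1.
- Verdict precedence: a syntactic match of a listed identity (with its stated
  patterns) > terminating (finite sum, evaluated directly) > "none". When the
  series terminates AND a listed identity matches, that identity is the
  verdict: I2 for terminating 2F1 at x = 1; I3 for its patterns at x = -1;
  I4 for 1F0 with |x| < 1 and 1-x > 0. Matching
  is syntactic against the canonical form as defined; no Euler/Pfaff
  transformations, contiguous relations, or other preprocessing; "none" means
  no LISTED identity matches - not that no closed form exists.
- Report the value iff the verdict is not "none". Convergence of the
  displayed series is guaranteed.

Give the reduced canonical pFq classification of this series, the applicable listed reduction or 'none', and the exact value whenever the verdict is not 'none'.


With C = -\frac{5}{6}: the canonical form is 2F1(\frac{1}{2}, \frac{1}{2}; 4; 1). Verdict: this is Gauss's theorem I1 (half-integer case) (x = 1; upper {\frac{1}{2}, \frac{1}{2}} half-integers, c = 4 in the evaluable pattern). Value: \left(-\frac{128}{45}\right) / \pi.

The tell: t_0 = -\frac{5}{6} here, and the (2k)!/(4^k k!) block (C = -5/6, x = 1) is the Pochhammer (1/2)_k.
Consecutive-term ratio: r(k) = 1 * (k+\frac{1}{2}) (k+\frac{1}{2}) / [(k+4) (k+1)] - rational in k, leading ratio 1; with t_0 = -\frac{5}{6}, classification follows.


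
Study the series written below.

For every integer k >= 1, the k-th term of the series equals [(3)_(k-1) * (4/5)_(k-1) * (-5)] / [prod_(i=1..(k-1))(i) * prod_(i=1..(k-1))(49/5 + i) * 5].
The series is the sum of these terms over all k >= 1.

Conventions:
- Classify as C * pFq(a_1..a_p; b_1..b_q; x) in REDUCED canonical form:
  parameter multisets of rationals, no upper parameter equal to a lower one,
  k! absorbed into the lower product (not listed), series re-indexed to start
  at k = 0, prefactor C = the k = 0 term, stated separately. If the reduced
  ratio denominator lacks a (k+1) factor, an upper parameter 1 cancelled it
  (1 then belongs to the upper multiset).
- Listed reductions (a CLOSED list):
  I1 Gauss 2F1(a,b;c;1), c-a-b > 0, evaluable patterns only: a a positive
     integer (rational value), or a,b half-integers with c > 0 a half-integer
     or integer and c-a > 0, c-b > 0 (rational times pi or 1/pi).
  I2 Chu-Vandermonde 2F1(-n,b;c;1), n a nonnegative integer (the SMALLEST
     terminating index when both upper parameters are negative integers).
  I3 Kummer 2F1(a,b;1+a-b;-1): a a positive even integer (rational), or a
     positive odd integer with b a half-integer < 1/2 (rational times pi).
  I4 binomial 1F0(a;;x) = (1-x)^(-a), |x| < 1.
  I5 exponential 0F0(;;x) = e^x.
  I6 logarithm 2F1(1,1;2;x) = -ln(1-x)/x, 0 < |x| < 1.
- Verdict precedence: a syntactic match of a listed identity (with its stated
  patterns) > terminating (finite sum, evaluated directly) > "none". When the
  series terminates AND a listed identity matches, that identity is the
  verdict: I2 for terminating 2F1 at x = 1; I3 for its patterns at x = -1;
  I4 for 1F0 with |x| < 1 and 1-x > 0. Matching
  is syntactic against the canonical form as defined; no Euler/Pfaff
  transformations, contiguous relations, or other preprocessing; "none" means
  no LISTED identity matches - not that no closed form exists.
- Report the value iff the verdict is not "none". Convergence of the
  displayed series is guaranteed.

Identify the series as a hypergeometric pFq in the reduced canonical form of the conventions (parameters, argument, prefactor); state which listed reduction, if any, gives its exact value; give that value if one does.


Key step: from the first term -1: the product of the first k integers (C = -1, x = 1) is k!.
Ratio: r(k) = 1 * (k+4/5) (k+3) / [(k+54/5) (k+1)] - poly over poly, x = 1 from leading terms; C = -1 at k = 0.

With C = -1: the canonical form is 2F1(4/5, 3; 54/5; 1). Verdict: the Gauss summation I1 fires (x = 1: the Gamma ratio telescopes since c-a-b = 7 > 0 and a = 3 in Z>0). Hence: -1001/750.


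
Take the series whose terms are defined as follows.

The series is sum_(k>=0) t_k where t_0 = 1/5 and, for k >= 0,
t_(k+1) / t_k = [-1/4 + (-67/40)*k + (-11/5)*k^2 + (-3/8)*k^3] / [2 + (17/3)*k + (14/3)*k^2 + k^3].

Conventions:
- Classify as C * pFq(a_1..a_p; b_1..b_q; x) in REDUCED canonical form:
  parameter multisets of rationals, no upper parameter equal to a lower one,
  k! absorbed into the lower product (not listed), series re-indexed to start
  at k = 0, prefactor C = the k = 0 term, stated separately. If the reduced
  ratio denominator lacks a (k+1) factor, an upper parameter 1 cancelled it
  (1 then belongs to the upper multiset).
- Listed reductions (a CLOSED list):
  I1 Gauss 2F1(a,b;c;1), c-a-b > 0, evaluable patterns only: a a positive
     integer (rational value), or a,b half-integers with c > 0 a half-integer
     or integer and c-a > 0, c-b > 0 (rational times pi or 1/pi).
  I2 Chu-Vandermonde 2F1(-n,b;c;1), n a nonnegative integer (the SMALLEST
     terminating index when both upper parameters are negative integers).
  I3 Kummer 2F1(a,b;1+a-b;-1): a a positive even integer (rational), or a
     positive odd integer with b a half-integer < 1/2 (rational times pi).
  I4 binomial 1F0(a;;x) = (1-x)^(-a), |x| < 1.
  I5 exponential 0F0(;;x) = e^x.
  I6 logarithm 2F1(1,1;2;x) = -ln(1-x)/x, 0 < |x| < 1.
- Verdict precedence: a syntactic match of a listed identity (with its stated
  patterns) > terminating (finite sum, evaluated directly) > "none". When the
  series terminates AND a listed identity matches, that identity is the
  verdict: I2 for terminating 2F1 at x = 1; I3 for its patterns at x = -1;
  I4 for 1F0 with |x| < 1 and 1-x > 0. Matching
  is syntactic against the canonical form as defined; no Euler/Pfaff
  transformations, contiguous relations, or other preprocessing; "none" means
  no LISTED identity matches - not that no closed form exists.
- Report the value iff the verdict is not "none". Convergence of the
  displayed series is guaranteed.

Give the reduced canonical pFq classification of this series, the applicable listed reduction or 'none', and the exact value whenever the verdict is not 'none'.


Prefactor 1/5, argument -3/8: 2F1 with upper {1/5, 5} over lower {3}. Verdict: none (x = -3/8): each listed identity misses the multisets {1/5, 5} ; {3}.

Key observation: t_0 being 1/5, the ratio is unreduced: k + 2/3 divides both sides (C = 1/5).
Adjacent-term ratio: r(k) = (-3/8) * (k+1/5) (k+5) / [(k+3) (k+1)] - rational; roots negated = parameters, x = (-3/8), C = 1/5.


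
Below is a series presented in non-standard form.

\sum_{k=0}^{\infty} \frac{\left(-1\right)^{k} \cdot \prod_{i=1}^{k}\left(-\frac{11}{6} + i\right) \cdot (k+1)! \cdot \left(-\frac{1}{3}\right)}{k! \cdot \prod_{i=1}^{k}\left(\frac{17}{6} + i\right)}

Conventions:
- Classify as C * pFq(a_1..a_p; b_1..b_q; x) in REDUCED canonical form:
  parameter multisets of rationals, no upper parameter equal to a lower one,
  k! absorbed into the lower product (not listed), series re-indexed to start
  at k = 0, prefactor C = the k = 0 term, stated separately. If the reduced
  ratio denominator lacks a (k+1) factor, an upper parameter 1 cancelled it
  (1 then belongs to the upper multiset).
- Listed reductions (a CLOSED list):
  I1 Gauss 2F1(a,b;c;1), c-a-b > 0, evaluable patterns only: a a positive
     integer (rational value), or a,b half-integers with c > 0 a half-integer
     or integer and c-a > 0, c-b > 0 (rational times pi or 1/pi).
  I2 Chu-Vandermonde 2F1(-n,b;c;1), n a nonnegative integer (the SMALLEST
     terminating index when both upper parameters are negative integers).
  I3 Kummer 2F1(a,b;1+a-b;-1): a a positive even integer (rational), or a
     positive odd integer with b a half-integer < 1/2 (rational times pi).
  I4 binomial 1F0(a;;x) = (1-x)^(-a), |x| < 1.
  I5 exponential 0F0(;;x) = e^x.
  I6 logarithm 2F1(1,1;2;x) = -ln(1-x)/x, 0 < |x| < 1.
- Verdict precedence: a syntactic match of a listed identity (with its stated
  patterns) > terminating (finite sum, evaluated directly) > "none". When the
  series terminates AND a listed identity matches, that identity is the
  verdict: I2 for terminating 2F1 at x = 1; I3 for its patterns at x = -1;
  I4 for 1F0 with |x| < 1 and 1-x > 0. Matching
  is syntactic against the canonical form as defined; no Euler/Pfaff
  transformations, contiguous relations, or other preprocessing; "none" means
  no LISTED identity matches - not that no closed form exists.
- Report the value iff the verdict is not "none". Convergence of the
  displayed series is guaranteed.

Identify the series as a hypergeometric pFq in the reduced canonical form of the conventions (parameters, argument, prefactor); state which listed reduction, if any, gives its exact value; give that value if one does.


Reduced: x = -1, 2F1, upper = {-\frac{5}{6}, 2}, lower = {\frac{23}{6}}, C = -\frac{1}{3}. Verdict: the Kummer evaluation I3 fires (x = -1; c = \frac{23}{6} equals 1+a-b for upper {-\frac{5}{6}, 2}: listed pattern). Value: -\frac{17}{36}.

Key step: t_0 being -\frac{1}{3}, the lower running product (C = -1/3) is a rising factorial.
Ratio: r(k) = -1 * (k-\frac{5}{6}) (k+2) / [(k+\frac{23}{6}) (k+1)] - rational in k, leading ratio -1; with t_0 = -\frac{1}{3}, classification follows.


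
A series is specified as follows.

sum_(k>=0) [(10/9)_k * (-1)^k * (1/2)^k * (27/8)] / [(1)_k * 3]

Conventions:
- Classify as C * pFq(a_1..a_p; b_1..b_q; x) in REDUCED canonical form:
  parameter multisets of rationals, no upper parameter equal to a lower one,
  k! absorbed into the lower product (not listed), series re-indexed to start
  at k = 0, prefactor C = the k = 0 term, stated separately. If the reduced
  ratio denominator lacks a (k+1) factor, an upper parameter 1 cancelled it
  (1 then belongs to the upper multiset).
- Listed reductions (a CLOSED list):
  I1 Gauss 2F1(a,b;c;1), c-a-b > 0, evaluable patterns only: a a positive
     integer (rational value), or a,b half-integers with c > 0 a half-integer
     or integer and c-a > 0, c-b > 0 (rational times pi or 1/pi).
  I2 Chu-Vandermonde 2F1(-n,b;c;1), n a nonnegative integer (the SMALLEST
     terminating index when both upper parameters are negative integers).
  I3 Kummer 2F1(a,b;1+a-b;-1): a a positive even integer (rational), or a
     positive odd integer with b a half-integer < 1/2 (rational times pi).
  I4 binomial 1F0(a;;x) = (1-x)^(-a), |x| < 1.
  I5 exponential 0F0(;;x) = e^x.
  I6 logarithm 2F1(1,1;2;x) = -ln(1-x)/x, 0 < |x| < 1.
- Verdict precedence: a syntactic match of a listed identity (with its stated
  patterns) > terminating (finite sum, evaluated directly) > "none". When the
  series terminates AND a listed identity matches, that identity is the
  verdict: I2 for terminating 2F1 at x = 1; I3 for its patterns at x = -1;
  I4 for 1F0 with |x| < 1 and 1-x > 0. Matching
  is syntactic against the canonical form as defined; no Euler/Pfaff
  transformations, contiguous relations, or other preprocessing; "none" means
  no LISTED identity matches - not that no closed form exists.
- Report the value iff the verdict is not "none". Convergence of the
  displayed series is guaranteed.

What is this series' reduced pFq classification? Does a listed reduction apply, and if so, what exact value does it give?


Key observation: from the first term 9/8: (1)_k (C = 9/8, x = -1/2) is k! itself.
Step ratio: r(k) = (-1/2) * (k+10/9) / [(k+1)] - rational in k. x = (-1/2); t_0 = 9/8; negate the roots.

Classification (C = 9/8): 1F0 with upper {10/9}, lower {-}, argument x = -1/2. Verdict (x = -1/2): the I4 binomial reduction applies (the 1F0 binomial series: exponent -10/9, x = -1/2). Sum: (9/8) * (3/2)^(-10/9).


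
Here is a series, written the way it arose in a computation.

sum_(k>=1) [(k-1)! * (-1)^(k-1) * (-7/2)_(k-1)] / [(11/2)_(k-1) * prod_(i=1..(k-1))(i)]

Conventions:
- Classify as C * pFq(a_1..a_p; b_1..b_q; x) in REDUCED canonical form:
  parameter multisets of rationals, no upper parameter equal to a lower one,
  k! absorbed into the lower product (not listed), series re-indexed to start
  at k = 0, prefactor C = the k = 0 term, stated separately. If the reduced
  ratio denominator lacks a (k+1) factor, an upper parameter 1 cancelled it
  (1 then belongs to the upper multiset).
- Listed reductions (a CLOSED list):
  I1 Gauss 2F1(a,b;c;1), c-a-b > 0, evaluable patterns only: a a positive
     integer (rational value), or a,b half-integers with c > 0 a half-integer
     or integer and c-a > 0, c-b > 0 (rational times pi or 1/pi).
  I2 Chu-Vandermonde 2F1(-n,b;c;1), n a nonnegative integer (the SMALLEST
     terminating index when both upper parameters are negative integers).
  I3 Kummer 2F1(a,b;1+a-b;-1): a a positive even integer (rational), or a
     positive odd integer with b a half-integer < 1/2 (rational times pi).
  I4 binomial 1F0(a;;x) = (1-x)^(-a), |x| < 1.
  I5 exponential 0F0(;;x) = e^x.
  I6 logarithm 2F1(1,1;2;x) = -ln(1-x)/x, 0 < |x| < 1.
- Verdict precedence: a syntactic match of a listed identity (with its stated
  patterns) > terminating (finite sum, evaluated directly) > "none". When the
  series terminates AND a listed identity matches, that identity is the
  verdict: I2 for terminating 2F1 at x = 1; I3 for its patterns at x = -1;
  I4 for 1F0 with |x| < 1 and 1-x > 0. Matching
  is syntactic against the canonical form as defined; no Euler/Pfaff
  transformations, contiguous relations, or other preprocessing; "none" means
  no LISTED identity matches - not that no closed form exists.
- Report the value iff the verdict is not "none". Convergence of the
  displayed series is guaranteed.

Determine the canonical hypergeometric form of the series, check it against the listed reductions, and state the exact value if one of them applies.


x = -1 here; the reduced form reads 2F1, upper {-7/2, 1}, lower {11/2}, C = 1. Verdict: the Kummer evaluation I3 fires (x = -1; c = 11/2 equals 1+a-b for upper {-7/2, 1}: listed pattern). Exact value: (315/512) * pi.

Key step: x = (-1) and the product of the first k integers (C = 1) is k!.
Consecutive-term ratio: r(k) = (-1) * (k-7/2) (k+1) / [(k+11/2) (k+1)] ; factor over Q: parameters, x = (-1), and C = 1.


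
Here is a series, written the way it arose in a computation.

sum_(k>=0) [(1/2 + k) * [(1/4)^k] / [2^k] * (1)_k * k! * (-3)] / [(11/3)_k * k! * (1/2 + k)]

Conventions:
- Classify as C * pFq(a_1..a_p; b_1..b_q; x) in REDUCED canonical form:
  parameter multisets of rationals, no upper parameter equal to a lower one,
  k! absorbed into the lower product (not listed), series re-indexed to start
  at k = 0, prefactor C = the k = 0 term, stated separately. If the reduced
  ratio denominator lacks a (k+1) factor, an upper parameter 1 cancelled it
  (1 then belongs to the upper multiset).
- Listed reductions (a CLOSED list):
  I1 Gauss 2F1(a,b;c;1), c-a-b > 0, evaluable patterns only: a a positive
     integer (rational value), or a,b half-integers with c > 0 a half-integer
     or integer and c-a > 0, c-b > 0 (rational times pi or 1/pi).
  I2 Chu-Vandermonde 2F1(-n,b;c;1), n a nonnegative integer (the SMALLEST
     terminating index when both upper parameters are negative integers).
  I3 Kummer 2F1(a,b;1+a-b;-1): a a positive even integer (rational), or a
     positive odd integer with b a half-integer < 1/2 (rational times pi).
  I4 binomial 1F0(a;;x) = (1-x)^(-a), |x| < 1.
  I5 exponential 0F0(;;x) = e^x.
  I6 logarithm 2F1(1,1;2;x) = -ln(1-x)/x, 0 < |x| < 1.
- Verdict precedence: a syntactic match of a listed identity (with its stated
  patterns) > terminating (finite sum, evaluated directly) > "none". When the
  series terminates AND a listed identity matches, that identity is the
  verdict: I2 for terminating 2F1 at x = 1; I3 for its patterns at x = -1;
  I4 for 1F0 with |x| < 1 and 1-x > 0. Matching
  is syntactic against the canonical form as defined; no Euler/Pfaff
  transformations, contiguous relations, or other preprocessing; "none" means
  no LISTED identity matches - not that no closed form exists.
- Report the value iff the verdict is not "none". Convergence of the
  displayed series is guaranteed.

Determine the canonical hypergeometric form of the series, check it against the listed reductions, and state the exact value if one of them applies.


Classification (C = -3): 2F1 with upper {1, 1}, lower {11/3}, argument x = 1/8. Verdict: none. A 2F1 with upper {1, 1} fits none of I1-I6 at x = 1/8; the sum runs forever.

Key step: x = (1/8) and k + 1/2 divides numerator and denominator alike; prefactor -3 after cancelling.
Adjacent-term ratio: r(k) = (1/8) * (k+1) (k+1) / [(k+11/3) (k+1)] ; factor over Q: parameters, x = (1/8), and C = -3.


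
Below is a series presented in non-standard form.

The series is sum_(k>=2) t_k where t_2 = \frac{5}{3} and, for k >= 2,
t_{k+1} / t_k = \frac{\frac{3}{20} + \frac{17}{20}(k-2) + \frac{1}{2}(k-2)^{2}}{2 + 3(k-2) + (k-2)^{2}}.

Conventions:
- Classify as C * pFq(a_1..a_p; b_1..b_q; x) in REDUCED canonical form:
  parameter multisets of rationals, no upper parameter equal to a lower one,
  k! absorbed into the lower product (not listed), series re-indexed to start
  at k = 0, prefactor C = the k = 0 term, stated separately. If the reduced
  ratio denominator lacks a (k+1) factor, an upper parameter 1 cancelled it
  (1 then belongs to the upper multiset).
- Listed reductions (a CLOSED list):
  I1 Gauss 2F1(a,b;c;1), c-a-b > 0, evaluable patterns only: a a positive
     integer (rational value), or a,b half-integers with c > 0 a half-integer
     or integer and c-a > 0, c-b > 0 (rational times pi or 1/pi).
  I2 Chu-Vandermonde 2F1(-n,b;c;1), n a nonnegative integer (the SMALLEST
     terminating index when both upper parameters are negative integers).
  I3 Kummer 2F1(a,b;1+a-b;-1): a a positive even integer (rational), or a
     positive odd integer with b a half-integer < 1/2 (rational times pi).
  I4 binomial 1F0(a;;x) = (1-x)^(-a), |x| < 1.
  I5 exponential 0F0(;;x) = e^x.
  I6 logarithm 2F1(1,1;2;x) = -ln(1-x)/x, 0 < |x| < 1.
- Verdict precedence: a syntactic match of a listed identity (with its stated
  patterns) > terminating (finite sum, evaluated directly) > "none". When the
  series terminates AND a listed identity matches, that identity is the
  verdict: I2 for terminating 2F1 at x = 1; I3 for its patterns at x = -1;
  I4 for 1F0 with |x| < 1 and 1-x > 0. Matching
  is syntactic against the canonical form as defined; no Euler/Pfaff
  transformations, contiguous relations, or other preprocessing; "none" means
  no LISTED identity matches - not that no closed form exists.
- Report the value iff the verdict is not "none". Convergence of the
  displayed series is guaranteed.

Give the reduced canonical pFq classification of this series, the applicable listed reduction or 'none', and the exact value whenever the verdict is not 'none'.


Prefactor \frac{5}{3}, argument \frac{1}{2}: 2F1 with upper {\frac{1}{5}, \frac{3}{2}} over lower {2}. Verdict: none - at argument \frac{1}{2} the multisets {\frac{1}{5}, \frac{3}{2}} ; {2} match no listed identity.

Structural cue: t_0 being \frac{5}{3}, factor the ratio over Q (prefactor 5/3): negated roots = parameters.
Consecutive-term ratio: r(k) = \frac{1}{2} * (k+\frac{1}{5}) (k+\frac{3}{2}) / [(k+2) (k+1)] - rational; roots negated = parameters, x = \frac{1}{2}, C = \frac{5}{3}.


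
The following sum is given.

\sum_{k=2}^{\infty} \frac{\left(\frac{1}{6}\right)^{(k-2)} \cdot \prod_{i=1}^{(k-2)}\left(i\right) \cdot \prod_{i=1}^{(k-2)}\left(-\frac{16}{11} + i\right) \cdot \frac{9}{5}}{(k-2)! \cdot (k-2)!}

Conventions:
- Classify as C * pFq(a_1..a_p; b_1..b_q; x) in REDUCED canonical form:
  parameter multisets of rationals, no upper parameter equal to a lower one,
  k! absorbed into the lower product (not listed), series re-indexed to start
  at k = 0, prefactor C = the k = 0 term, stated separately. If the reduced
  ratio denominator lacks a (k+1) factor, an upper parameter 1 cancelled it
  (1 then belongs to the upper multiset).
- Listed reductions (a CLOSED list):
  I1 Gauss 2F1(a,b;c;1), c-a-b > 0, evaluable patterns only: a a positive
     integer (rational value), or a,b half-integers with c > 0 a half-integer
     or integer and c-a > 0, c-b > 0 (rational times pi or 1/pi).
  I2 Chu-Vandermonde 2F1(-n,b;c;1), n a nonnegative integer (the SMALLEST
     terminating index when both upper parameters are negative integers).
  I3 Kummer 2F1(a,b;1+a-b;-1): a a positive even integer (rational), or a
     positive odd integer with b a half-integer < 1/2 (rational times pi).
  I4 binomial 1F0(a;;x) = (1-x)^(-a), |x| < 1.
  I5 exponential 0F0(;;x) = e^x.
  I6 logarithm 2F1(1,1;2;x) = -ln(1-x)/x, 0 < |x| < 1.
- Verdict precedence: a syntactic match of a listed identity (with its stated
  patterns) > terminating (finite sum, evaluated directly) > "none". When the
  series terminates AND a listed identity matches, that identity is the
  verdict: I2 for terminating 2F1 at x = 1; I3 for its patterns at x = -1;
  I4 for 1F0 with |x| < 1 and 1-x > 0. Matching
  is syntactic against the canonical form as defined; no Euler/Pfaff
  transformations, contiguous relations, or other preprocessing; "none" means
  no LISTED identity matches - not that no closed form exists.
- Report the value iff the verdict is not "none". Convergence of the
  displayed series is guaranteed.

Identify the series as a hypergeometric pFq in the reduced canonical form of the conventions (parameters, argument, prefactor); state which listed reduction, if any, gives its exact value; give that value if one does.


Key observation: with t_0 = \frac{9}{5}, the running product (prefactor 9/5) telescopes to a rising factorial.
Consecutive-term ratio: r(k) = \frac{1}{6} * (k-\frac{5}{11}) / [(k+1)] - rational in k, leading ratio \frac{1}{6}; with t_0 = \frac{9}{5}, classification follows.

Reduced: x = \frac{1}{6}, 1F0, upper = {-\frac{5}{11}}, lower = {-}, C = \frac{9}{5}. Verdict: binomial (I4) matches (the 1F0 binomial series: exponent 5/11, x = \frac{1}{6}). Its exact value is \frac{9}{5} \cdot \left(\frac{5}{6}\right)^{\frac{5}{11}}.


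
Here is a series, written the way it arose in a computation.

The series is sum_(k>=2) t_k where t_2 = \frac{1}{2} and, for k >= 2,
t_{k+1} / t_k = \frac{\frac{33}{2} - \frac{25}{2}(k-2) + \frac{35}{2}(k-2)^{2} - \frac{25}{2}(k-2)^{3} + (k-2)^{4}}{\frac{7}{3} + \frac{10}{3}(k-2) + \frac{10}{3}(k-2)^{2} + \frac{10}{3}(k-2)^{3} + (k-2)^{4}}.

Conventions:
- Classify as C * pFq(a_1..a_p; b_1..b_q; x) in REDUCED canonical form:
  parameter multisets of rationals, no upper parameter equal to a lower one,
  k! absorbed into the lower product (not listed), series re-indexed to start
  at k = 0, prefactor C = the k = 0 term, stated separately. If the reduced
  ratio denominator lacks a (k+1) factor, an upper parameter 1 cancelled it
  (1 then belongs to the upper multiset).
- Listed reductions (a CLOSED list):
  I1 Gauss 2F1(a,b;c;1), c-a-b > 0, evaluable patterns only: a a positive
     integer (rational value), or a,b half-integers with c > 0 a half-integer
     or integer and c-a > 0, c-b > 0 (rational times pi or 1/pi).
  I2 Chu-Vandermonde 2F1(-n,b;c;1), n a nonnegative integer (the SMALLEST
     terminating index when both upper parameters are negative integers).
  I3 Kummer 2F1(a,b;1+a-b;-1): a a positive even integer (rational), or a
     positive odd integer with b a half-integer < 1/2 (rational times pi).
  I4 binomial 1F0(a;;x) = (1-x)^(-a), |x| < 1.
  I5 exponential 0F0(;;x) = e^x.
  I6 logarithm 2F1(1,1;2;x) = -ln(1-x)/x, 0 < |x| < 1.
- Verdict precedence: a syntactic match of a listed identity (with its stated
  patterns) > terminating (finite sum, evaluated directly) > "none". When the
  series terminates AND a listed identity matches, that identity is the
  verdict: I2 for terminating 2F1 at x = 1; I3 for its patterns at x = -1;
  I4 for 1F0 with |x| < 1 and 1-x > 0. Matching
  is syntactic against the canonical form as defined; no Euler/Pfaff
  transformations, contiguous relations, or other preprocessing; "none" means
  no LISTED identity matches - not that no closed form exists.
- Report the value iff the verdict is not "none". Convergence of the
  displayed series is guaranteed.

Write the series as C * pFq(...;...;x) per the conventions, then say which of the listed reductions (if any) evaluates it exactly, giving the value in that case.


The series (x = 1) is 2F1: upper {-11, -\frac{3}{2}}, lower {\frac{7}{3}}, prefactor \frac{1}{2}. Verdict at x = 1: the Chu-Vandermonde identity I2 matches (terminating 2F1 at x = 1 with n = 11, b = -3/2, c = \frac{7}{3}). Exact value: \frac{23684917204999}{3884774850560}.

Key step: with t_0 = \frac{1}{2}, the ratio is unreduced: k^2 + 1 divides both sides (C = 1/2).
Term ratio: r(k) = 1 * (k-11) (k-\frac{3}{2}) / [(k+\frac{7}{3}) (k+1)] - rational in k. x = 1; t_0 = \frac{1}{2}; negate the roots.
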